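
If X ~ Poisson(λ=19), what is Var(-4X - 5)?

For X ~ Poisson(λ=19):
Var(X) = 19
Var(-4X - 5) = (-4)² × Var(X) = 16 × 19 = 304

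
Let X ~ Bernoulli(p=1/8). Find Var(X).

For X ~ Bernoulli(p=1/8):
Var(X) = \frac{7}{64}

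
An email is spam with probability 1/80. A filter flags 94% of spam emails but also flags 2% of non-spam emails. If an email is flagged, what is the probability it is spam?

Let D = the rare event, + = positive/flagged.
P(D) = 1/80
P(+|D) = 94/100 = 47/50
P(+|D') = 2/100 = 1/50
P(+) = P(+|D)P(D) + P(+|D')P(D')
     = \frac{47}{50} × \frac{1}{80} + \frac{1}{50} × \frac{79}{80}
     = \frac{63}{2000}
P(D|+) = P(+|D)P(D)/P(+) = \frac{47}{126}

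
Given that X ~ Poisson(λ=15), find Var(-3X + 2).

For X ~ Poisson(λ=15):
Var(X) = 15
Var(-3X + 2) = (-3)² × Var(X) = 9 × 15 = 135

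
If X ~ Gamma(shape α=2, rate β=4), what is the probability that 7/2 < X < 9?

P(7/2 < X < 9) = ∫_{7/2}^{9} f(x) dx
where f(x) = 16 x e^{- 4 x}
= \frac{-37 + 15 e^{22}}{e^{36}}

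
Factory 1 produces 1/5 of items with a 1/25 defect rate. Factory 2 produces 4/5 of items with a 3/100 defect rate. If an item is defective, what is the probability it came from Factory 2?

Using Bayes' theorem:
P(F1) = 1/5, P(D|F1) = 1/25
P(F2) = 4/5, P(D|F2) = 3/100
P(D) = P(D|F1)P(F1) + P(D|F2)P(F2)
     = \frac{4}{125}
P(F2|D) = P(D|F2)P(F2) / P(D)
= \frac{3}{4}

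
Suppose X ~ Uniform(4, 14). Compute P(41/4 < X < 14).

P(41/4 < X < 14) = ∫_{41/4}^{14} f(x) dx
where f(x) = \frac{1}{10}
= \frac{3}{8}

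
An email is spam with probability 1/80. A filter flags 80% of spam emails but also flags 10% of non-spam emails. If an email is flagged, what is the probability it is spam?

Let D = the rare event, + = positive/flagged.
P(D) = 1/80
P(+|D) = 80/100 = 4/5
P(+|D') = 10/100 = 1/10
P(+) = P(+|D)P(D) + P(+|D')P(D')
     = \frac{4}{5} × \frac{1}{80} + \frac{1}{10} × \frac{79}{80}
     = \frac{87}{800}
P(D|+) = P(+|D)P(D)/P(+) = \frac{8}{87}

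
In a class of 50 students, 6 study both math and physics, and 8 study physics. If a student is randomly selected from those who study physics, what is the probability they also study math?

P(A ∩ B) = 6/50 = 3/25
P(B) = 8/50 = 4/25
P(A|B) = P(A ∩ B) / P(B) = (3/25) / (4/25) = 3/4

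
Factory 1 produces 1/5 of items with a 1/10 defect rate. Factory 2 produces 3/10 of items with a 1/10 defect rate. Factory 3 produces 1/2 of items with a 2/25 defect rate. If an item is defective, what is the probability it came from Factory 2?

Using Bayes' theorem:
P(F1) = 1/5, P(D|F1) = 1/10
P(F2) = 3/10, P(D|F2) = 1/10
P(F3) = 1/2, P(D|F3) = 2/25
P(D) = P(D|F1)P(F1) + P(D|F2)P(F2) + P(D|F3)P(F3)
     = \frac{9}{100}
P(F2|D) = P(D|F2)P(F2) / P(D)
= \frac{1}{3}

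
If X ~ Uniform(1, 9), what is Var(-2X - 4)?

For X ~ Uniform(1, 9):
Var(X) = \frac{16}{3}
Var(-2X - 4) = (-2)² × Var(X) = 4 × \frac{16}{3} = \frac{64}{3}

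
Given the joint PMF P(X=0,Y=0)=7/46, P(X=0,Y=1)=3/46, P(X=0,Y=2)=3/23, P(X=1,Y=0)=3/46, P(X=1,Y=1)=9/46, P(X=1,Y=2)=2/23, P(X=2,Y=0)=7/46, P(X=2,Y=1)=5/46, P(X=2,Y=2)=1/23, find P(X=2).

P(X=2) = P(X=2,Y=0) + P(X=2,Y=1) + P(X=2,Y=2)
= 7/46 + 5/46 + 1/23
= 7/23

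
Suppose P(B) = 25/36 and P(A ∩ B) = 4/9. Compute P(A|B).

P(A|B) = P(A ∩ B) / P(B)
= (4/9) / (25/36)
= 16/25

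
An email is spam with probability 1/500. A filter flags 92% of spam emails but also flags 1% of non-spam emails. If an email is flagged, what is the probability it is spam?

Let D = the rare event, + = positive/flagged.
P(D) = 1/500
P(+|D) = 92/100 = 23/25
P(+|D') = 1/100
P(+) = P(+|D)P(D) + P(+|D')P(D')
     = \frac{23}{25} × \frac{1}{500} + \frac{1}{100} × \frac{499}{500}
     = \frac{591}{50000}
P(D|+) = P(+|D)P(D)/P(+) = \frac{92}{591}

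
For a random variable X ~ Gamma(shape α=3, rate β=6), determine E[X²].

Using the identity E[X²] = Var(X) + (E[X])²:
E[X] = \frac{1}{2}
Var(X) = \frac{1}{12}
E[X²] = \frac{1}{12} + (\frac{1}{2})²
= \frac{1}{3}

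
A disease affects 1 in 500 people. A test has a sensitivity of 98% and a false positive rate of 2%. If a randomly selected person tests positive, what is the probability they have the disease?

Let D = the rare event, + = positive/flagged.
P(D) = 1/500
P(+|D) = 98/100 = 49/50
P(+|D') = 2/100 = 1/50
P(+) = P(+|D)P(D) + P(+|D')P(D')
     = \frac{49}{50} × \frac{1}{500} + \frac{1}{50} × \frac{499}{500}
     = \frac{137}{6250}
P(D|+) = P(+|D)P(D)/P(+) = \frac{49}{548}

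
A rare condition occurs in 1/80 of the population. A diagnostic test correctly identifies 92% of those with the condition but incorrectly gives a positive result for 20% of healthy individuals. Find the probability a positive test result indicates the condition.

Let D = the rare event, + = positive/flagged.
P(D) = 1/80
P(+|D) = 92/100 = 23/25
P(+|D') = 20/100 = 1/5
P(+) = P(+|D)P(D) + P(+|D')P(D')
     = \frac{23}{25} × \frac{1}{80} + \frac{1}{5} × \frac{79}{80}
     = \frac{209}{1000}
P(D|+) = P(+|D)P(D)/P(+) = \frac{23}{418}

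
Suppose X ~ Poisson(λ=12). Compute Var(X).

For X ~ Poisson(λ=12):
Var(X) = 12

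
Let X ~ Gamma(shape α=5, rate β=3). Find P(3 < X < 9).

P(3 < X < 9) = ∫_{3}^{9} f(x) dx
where f(x) = \frac{81 x^{4} e^{- 3 x}}{8}
= \frac{-206531 + 3563 e^{18}}{8 e^{27}}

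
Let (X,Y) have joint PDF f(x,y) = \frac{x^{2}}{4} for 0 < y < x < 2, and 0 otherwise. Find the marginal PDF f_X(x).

f_X(x) = ∫_0^x \frac{x^{2}}{4} dy = \frac{x^{3}}{4}
for 0 < x < 2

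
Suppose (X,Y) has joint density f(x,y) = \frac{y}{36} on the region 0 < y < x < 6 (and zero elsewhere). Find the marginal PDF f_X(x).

f_X(x) = ∫_0^x \frac{y}{36} dy = \frac{x^{2}}{72}
for 0 < x < 6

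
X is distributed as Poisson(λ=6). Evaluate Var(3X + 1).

For X ~ Poisson(λ=6):
Var(X) = 6
Var(3X + 1) = (3)² × Var(X) = 9 × 6 = 54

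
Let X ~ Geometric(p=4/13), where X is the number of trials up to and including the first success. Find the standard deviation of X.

For X ~ Geometric(p=4/13), where X is the number of trials up to and including the first success:
Var(X) = \frac{117}{16}
SD(X) = √(Var(X)) = √(\frac{117}{16}) = \frac{3 \sqrt{13}}{4}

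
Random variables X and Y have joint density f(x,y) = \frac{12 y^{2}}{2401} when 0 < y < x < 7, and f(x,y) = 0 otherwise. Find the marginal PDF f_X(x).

f_X(x) = ∫_0^x \frac{12 y^{2}}{2401} dy = \frac{4 x^{3}}{2401}
for 0 < x < 7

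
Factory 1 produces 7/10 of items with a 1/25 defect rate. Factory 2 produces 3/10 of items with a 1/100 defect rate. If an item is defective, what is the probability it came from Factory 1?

Using Bayes' theorem:
P(F1) = 7/10, P(D|F1) = 1/25
P(F2) = 3/10, P(D|F2) = 1/100
P(D) = P(D|F1)P(F1) + P(D|F2)P(F2)
     = \frac{31}{1000}
P(F1|D) = P(D|F1)P(F1) / P(D)
= \frac{28}{31}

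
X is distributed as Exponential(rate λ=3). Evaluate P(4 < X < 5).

P(4 < X < 5) = ∫_{4}^{5} f(x) dx
where f(x) = 3 e^{- 3 x}
= - \frac{1 - e^{3}}{e^{15}}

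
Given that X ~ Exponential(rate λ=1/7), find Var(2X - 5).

For X ~ Exponential(rate λ=1/7):
Var(X) = 49
Var(2X - 5) = (2)² × Var(X) = 4 × 49 = 196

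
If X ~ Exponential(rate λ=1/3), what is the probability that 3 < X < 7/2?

P(3 < X < 7/2) = ∫_{3}^{7/2} f(x) dx
where f(x) = \frac{e^{- \frac{x}{3}}}{3}
= - \frac{1}{e^{\frac{7}{6}}} + e^{-1}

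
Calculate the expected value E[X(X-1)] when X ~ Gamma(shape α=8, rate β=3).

E[X(X-1)] = E[X² - X] = E[X²] - E[X]
E[X] = \frac{8}{3}
E[X²] = Var(X) + (E[X])² = \frac{8}{9} + (\frac{8}{3})² = 8
E[X(X-1)] = 8 - \frac{8}{3} = \frac{16}{3}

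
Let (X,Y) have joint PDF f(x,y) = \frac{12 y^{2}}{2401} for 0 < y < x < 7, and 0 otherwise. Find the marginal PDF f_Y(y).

f_Y(y) = ∫_y^7 \frac{12 y^{2}}{2401} dx = \frac{12 y^{2} \left(7 - y\right)}{2401}
for 0 < y < 7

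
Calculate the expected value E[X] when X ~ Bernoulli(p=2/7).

For X ~ Bernoulli(p=2/7), the expected value is:
E[X] = \frac{2}{7}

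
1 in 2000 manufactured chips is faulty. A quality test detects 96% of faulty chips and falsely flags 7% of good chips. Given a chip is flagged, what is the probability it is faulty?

Let D = the rare event, + = positive/flagged.
P(D) = 1/2000
P(+|D) = 96/100 = 24/25
P(+|D') = 7/100
P(+) = P(+|D)P(D) + P(+|D')P(D')
     = \frac{24}{25} × \frac{1}{2000} + \frac{7}{100} × \frac{1999}{2000}
     = \frac{14089}{200000}
P(D|+) = P(+|D)P(D)/P(+) = \frac{96}{14089}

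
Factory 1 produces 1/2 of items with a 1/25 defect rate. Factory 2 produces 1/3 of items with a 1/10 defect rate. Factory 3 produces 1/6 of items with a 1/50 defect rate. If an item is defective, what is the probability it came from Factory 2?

Using Bayes' theorem:
P(F1) = 1/2, P(D|F1) = 1/25
P(F2) = 1/3, P(D|F2) = 1/10
P(F3) = 1/6, P(D|F3) = 1/50
P(D) = P(D|F1)P(F1) + P(D|F2)P(F2) + P(D|F3)P(F3)
     = \frac{17}{300}
P(F2|D) = P(D|F2)P(F2) / P(D)
= \frac{10}{17}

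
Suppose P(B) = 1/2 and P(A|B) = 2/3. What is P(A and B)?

By definition, P(A|B) = P(A ∩ B) / P(B)
So P(A ∩ B) = P(A|B) × P(B)
= 2/3 × 1/2
= 1/3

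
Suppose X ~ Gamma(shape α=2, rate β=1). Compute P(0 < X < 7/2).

P(0 < X < 7/2) = ∫_{0}^{7/2} f(x) dx
where f(x) = x e^{- x}
= 1 - \frac{9}{2 e^{\frac{7}{2}}}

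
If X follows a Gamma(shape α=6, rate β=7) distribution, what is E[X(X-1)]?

E[X(X-1)] = E[X² - X] = E[X²] - E[X]
E[X] = \frac{6}{7}
E[X²] = Var(X) + (E[X])² = \frac{6}{49} + (\frac{6}{7})² = \frac{6}{7}
E[X(X-1)] = \frac{6}{7} - \frac{6}{7} = 0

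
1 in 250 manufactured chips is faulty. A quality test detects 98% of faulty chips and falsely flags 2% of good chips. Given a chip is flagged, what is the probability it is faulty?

Let D = the rare event, + = positive/flagged.
P(D) = 1/250
P(+|D) = 98/100 = 49/50
P(+|D') = 2/100 = 1/50
P(+) = P(+|D)P(D) + P(+|D')P(D')
     = \frac{49}{50} × \frac{1}{250} + \frac{1}{50} × \frac{249}{250}
     = \frac{149}{6250}
P(D|+) = P(+|D)P(D)/P(+) = \frac{49}{298}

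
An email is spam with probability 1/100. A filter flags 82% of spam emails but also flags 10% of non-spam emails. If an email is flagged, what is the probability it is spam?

Let D = the rare event, + = positive/flagged.
P(D) = 1/100
P(+|D) = 82/100 = 41/50
P(+|D') = 10/100 = 1/10
P(+) = P(+|D)P(D) + P(+|D')P(D')
     = \frac{41}{50} × \frac{1}{100} + \frac{1}{10} × \frac{99}{100}
     = \frac{67}{625}
P(D|+) = P(+|D)P(D)/P(+) = \frac{41}{536}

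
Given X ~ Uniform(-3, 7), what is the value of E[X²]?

Using the identity E[X²] = Var(X) + (E[X])²:
E[X] = 2
Var(X) = \frac{25}{3}
E[X²] = \frac{25}{3} + (2)²
= \frac{37}{3}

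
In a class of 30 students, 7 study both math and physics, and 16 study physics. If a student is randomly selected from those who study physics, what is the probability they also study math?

P(A ∩ B) = 7/30
P(B) = 16/30 = 8/15
P(A|B) = P(A ∩ B) / P(B) = (7/30) / (8/15) = 7/16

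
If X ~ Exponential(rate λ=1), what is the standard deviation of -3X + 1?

For X ~ Exponential(rate λ=1):
Var(X) = 1
SD(X) = √(Var(X)) = √(1) = 1
SD(-3X + 1) = |-3| × SD(X) = 3 × 1 = 3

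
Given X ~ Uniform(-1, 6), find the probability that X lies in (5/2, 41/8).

P(5/2 < X < 41/8) = ∫_{5/2}^{41/8} f(x) dx
where f(x) = \frac{1}{7}
= \frac{3}{8}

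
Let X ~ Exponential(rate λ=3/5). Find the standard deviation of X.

For X ~ Exponential(rate λ=3/5):
Var(X) = \frac{25}{9}
SD(X) = √(Var(X)) = √(\frac{25}{9}) = \frac{5}{3}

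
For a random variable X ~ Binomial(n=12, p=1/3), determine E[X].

For X ~ Binomial(n=12, p=1/3), the expected value is:
E[X] = 4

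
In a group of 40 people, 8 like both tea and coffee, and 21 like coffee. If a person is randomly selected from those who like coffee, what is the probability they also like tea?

P(A ∩ B) = 8/40 = 1/5
P(B) = 21/40
P(A|B) = P(A ∩ B) / P(B) = (1/5) / (21/40) = 8/21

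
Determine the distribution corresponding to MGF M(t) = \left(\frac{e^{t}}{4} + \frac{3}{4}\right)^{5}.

The MGF M(t) = \left(\frac{e^{t}}{4} + \frac{3}{4}\right)^{5} is the standard form for the Binomial distribution.
Comparing with the known MGF formula identifies: Binomial(n=5, p=1/4)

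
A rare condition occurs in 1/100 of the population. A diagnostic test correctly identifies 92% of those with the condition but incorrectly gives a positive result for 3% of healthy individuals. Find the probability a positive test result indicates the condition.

Let D = the rare event, + = positive/flagged.
P(D) = 1/100
P(+|D) = 92/100 = 23/25
P(+|D') = 3/100
P(+) = P(+|D)P(D) + P(+|D')P(D')
     = \frac{23}{25} × \frac{1}{100} + \frac{3}{100} × \frac{99}{100}
     = \frac{389}{10000}
P(D|+) = P(+|D)P(D)/P(+) = \frac{92}{389}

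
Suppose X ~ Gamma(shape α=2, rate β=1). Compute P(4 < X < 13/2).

P(4 < X < 13/2) = ∫_{4}^{13/2} f(x) dx
where f(x) = x e^{- x}
= - \frac{15}{2 e^{\frac{13}{2}}} + \frac{5}{e^{4}}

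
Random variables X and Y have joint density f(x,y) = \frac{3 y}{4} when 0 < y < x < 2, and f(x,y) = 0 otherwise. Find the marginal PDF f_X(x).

f_X(x) = ∫_0^x \frac{3 y}{4} dy = \frac{3 x^{2}}{8}
for 0 < x < 2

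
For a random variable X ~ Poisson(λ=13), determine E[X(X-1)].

E[X(X-1)] = E[X² - X] = E[X²] - E[X]
E[X] = 13
E[X²] = Var(X) + (E[X])² = 13 + (13)² = 182
E[X(X-1)] = 182 - 13 = 169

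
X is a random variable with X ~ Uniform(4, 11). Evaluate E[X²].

Using the identity E[X²] = Var(X) + (E[X])²:
E[X] = \frac{15}{2}
Var(X) = \frac{49}{12}
E[X²] = \frac{49}{12} + (\frac{15}{2})²
= \frac{181}{3}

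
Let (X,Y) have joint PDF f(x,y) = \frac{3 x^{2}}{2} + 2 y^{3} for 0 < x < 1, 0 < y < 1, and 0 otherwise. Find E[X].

E[X] = ∫_0^1 ∫_0^1 x × f(x,y) dy dx
= ∫_0^1 ∫_0^1 x × (\frac{3 x^{2}}{2} + 2 y^{3}) dy dx
= \frac{5}{8}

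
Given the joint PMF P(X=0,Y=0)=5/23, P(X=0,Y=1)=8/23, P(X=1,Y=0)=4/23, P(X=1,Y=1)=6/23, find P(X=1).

P(X=1) = P(X=1,Y=0) + P(X=1,Y=1)
= 4/23 + 6/23
= 10/23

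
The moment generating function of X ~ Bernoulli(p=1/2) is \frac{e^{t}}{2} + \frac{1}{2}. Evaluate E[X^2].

To find E[X^2], compute M^(2)(0):
M^(1)(t) = \frac{e^{t}}{2}
M^(2)(t) = \frac{e^{t}}{2}
M^(2)(0) = \frac{1}{2}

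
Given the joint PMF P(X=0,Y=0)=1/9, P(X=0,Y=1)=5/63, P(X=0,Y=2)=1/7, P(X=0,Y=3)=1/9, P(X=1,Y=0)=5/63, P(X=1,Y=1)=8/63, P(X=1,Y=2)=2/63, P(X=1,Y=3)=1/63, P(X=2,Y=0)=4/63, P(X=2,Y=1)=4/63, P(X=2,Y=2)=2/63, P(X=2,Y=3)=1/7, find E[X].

First find marginal of X:
P(X=0) = 4/9
P(X=1) = 16/63
P(X=2) = 19/63
E[X] = 0 × 4/9 + 1 × 16/63 + 2 × 19/63 = 6/7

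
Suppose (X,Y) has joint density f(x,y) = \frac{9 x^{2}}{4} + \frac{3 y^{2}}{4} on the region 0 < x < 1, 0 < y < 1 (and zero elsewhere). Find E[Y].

E[Y] = ∫_0^1 ∫_0^1 y × f(x,y) dx dy
= \frac{9}{16}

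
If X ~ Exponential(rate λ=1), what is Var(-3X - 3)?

For X ~ Exponential(rate λ=1):
Var(X) = 1
Var(-3X - 3) = (-3)² × Var(X) = 9 × 1 = 9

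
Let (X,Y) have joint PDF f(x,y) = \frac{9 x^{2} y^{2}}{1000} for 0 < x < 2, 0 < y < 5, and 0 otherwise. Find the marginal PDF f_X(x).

f_X(x) = ∫_0^5 f(x,y) dy
= ∫_0^5 \frac{9 x^{2} y^{2}}{1000} dy
= \frac{3 x^{2}}{8} for 0 < x < 2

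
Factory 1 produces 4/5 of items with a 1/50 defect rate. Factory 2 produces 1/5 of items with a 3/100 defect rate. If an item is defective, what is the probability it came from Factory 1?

Using Bayes' theorem:
P(F1) = 4/5, P(D|F1) = 1/50
P(F2) = 1/5, P(D|F2) = 3/100
P(D) = P(D|F1)P(F1) + P(D|F2)P(F2)
     = \frac{11}{500}
P(F1|D) = P(D|F1)P(F1) / P(D)
= \frac{8}{11}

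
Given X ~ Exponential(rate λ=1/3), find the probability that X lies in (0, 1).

P(0 < X < 1) = ∫_{0}^{1} f(x) dx
where f(x) = \frac{e^{- \frac{x}{3}}}{3}
= 1 - e^{- \frac{1}{3}}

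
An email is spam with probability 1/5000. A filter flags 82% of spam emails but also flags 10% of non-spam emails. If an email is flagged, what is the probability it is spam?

Let D = the rare event, + = positive/flagged.
P(D) = 1/5000
P(+|D) = 82/100 = 41/50
P(+|D') = 10/100 = 1/10
P(+) = P(+|D)P(D) + P(+|D')P(D')
     = \frac{41}{50} × \frac{1}{5000} + \frac{1}{10} × \frac{4999}{5000}
     = \frac{6259}{62500}
P(D|+) = P(+|D)P(D)/P(+) = \frac{41}{25036}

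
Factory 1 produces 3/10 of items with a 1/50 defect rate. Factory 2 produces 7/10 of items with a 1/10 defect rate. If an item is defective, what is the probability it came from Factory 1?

Using Bayes' theorem:
P(F1) = 3/10, P(D|F1) = 1/50
P(F2) = 7/10, P(D|F2) = 1/10
P(D) = P(D|F1)P(F1) + P(D|F2)P(F2)
     = \frac{19}{250}
P(F1|D) = P(D|F1)P(F1) / P(D)
= \frac{3}{38}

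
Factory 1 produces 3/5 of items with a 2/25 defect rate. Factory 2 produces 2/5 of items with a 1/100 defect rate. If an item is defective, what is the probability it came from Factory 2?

Using Bayes' theorem:
P(F1) = 3/5, P(D|F1) = 2/25
P(F2) = 2/5, P(D|F2) = 1/100
P(D) = P(D|F1)P(F1) + P(D|F2)P(F2)
     = \frac{13}{250}
P(F2|D) = P(D|F2)P(F2) / P(D)
= \frac{1}{13}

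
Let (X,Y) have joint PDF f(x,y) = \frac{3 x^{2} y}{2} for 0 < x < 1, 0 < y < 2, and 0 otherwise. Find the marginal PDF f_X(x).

f_X(x) = ∫_0^2 f(x,y) dy
= ∫_0^2 \frac{3 x^{2} y}{2} dy
= 3 x^{2} for 0 < x < 1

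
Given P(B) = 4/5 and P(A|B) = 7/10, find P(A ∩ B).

By definition, P(A|B) = P(A ∩ B) / P(B)
So P(A ∩ B) = P(A|B) × P(B)
= 7/10 × 4/5
= 14/25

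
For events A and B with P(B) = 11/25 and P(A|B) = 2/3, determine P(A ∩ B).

By definition, P(A|B) = P(A ∩ B) / P(B)
So P(A ∩ B) = P(A|B) × P(B)
= 2/3 × 11/25
= 22/75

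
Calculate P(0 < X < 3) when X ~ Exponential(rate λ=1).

P(0 < X < 3) = ∫_{0}^{3} f(x) dx
where f(x) = e^{- x}
= 1 - e^{-3}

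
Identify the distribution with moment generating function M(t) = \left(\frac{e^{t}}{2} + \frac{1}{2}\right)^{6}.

The MGF M(t) = \left(\frac{e^{t}}{2} + \frac{1}{2}\right)^{6} is the standard form for the Binomial distribution.
Comparing with the known MGF formula identifies: Binomial(n=6, p=1/2)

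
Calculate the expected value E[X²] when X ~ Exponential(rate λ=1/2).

Using the identity E[X²] = Var(X) + (E[X])²:
E[X] = 2
Var(X) = 4
E[X²] = 4 + (2)²
= 8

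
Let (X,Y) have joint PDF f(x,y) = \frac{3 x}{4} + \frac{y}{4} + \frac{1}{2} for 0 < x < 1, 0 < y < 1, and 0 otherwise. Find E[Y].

E[Y] = ∫_0^1 ∫_0^1 y × f(x,y) dx dy
= \frac{25}{48}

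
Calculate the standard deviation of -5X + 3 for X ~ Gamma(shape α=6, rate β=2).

For X ~ Gamma(shape α=6, rate β=2):
Var(X) = \frac{3}{2}
SD(X) = √(Var(X)) = √(\frac{3}{2}) = \frac{\sqrt{6}}{2}
SD(-5X + 3) = |-5| × SD(X) = 5 × \frac{\sqrt{6}}{2} = \frac{5 \sqrt{6}}{2}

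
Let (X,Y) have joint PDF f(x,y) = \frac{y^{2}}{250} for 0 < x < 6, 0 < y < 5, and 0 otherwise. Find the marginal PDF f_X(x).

f_X(x) = ∫_0^5 f(x,y) dy
= ∫_0^5 \frac{y^{2}}{250} dy
= \frac{1}{6} for 0 < x < 6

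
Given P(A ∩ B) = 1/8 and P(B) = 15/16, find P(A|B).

P(A|B) = P(A ∩ B) / P(B)
= (1/8) / (15/16)
= 2/15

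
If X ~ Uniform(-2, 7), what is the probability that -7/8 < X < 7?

P(-7/8 < X < 7) = ∫_{-7/8}^{7} f(x) dx
where f(x) = \frac{1}{9}
= \frac{7}{8}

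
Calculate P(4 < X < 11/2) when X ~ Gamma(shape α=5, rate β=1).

P(4 < X < 11/2) = ∫_{4}^{11/2} f(x) dx
where f(x) = \frac{x^{4} e^{- x}}{24}
= - \frac{33593}{384 e^{\frac{11}{2}}} + \frac{103}{3 e^{4}}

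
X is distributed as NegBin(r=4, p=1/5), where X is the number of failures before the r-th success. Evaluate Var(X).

For X ~ NegBin(r=4, p=1/5), where X is the number of failures before the r-th success:
Var(X) = 80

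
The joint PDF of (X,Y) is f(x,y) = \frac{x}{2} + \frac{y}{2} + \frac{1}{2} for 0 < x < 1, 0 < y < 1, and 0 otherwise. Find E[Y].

E[Y] = ∫_0^1 ∫_0^1 y × f(x,y) dx dy
= \frac{13}{24}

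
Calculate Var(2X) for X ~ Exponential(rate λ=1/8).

For X ~ Exponential(rate λ=1/8):
Var(X) = 64
Var(2X) = (2)² × Var(X) = 4 × 64 = 256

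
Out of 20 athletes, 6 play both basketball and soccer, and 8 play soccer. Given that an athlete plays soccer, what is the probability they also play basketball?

P(A ∩ B) = 6/20 = 3/10
P(B) = 8/20 = 2/5
P(A|B) = P(A ∩ B) / P(B) = (3/10) / (2/5) = 3/4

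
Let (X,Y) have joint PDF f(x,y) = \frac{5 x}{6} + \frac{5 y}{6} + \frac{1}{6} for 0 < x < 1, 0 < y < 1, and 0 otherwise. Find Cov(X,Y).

E[XY] = ∫∫ xy × f(x,y) dx dy = \frac{23}{72}
E[X] = \frac{41}{72}
E[Y] = \frac{41}{72}
Cov(X,Y) = E[XY] - E[X]E[Y] = - \frac{25}{5184}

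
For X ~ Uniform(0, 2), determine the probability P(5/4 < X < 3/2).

P(5/4 < X < 3/2) = ∫_{5/4}^{3/2} f(x) dx
where f(x) = \frac{1}{2}
= \frac{1}{8}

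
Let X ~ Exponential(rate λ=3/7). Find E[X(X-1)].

E[X(X-1)] = E[X² - X] = E[X²] - E[X]
E[X] = \frac{7}{3}
E[X²] = Var(X) + (E[X])² = \frac{49}{9} + (\frac{7}{3})² = \frac{98}{9}
E[X(X-1)] = \frac{98}{9} - \frac{7}{3} = \frac{77}{9}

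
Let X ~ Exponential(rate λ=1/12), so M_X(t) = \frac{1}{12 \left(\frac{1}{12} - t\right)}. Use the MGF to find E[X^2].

To find E[X^2], compute M^(2)(0):
M^(1)(t) = \frac{1}{12 \left(\frac{1}{12} - t\right)^{2}}
M^(2)(t) = \frac{1}{6 \left(\frac{1}{12} - t\right)^{3}}
M^(2)(0) = 288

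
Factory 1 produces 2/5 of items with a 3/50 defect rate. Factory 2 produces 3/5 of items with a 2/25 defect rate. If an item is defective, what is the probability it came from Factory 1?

Using Bayes' theorem:
P(F1) = 2/5, P(D|F1) = 3/50
P(F2) = 3/5, P(D|F2) = 2/25
P(D) = P(D|F1)P(F1) + P(D|F2)P(F2)
     = \frac{9}{125}
P(F1|D) = P(D|F1)P(F1) / P(D)
= \frac{1}{3}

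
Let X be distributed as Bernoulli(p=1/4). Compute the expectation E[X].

For X ~ Bernoulli(p=1/4), the expected value is:
E[X] = \frac{1}{4}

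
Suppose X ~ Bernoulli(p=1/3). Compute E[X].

For X ~ Bernoulli(p=1/3), the expected value is:
E[X] = \frac{1}{3}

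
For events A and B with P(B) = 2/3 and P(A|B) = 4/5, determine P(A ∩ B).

By definition, P(A|B) = P(A ∩ B) / P(B)
So P(A ∩ B) = P(A|B) × P(B)
= 4/5 × 2/3
= 8/15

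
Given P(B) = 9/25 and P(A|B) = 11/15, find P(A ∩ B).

By definition, P(A|B) = P(A ∩ B) / P(B)
So P(A ∩ B) = P(A|B) × P(B)
= 11/15 × 9/25
= 33/125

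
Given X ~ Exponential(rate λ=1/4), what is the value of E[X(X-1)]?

E[X(X-1)] = E[X² - X] = E[X²] - E[X]
E[X] = 4
E[X²] = Var(X) + (E[X])² = 16 + (4)² = 32
E[X(X-1)] = 32 - 4 = 28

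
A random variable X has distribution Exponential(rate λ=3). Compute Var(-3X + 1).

For X ~ Exponential(rate λ=3):
Var(X) = \frac{1}{9}
Var(-3X + 1) = (-3)² × Var(X) = 9 × \frac{1}{9} = 1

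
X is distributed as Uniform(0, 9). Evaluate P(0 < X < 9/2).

P(0 < X < 9/2) = ∫_{0}^{9/2} f(x) dx
where f(x) = \frac{1}{9}
= \frac{1}{2}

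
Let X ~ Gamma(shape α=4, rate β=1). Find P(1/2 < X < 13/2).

P(1/2 < X < 13/2) = ∫_{1/2}^{13/2} f(x) dx
where f(x) = \frac{x^{3} e^{- x}}{6}
= \frac{-3571 + 79 e^{6}}{48 e^{\frac{13}{2}}}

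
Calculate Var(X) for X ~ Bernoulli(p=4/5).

For X ~ Bernoulli(p=4/5):
Var(X) = \frac{4}{25}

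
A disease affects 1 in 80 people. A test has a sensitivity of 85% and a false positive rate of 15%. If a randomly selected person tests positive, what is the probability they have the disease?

Let D = the rare event, + = positive/flagged.
P(D) = 1/80
P(+|D) = 85/100 = 17/20
P(+|D') = 15/100 = 3/20
P(+) = P(+|D)P(D) + P(+|D')P(D')
     = \frac{17}{20} × \frac{1}{80} + \frac{3}{20} × \frac{79}{80}
     = \frac{127}{800}
P(D|+) = P(+|D)P(D)/P(+) = \frac{17}{254}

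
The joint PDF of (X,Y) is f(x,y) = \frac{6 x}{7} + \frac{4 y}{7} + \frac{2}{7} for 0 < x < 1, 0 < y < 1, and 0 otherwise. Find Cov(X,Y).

E[XY] = ∫∫ xy × f(x,y) dx dy = \frac{13}{42}
E[X] = \frac{4}{7}
E[Y] = \frac{23}{42}
Cov(X,Y) = E[XY] - E[X]E[Y] = - \frac{1}{294}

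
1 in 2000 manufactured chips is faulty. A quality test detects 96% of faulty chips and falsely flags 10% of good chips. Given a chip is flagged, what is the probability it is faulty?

Let D = the rare event, + = positive/flagged.
P(D) = 1/2000
P(+|D) = 96/100 = 24/25
P(+|D') = 10/100 = 1/10
P(+) = P(+|D)P(D) + P(+|D')P(D')
     = \frac{24}{25} × \frac{1}{2000} + \frac{1}{10} × \frac{1999}{2000}
     = \frac{10043}{100000}
P(D|+) = P(+|D)P(D)/P(+) = \frac{48}{10043}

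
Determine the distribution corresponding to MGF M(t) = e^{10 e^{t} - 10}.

The MGF M(t) = e^{10 e^{t} - 10} is the standard form for the Poisson distribution.
Comparing with the known MGF formula identifies: Poisson(λ=10)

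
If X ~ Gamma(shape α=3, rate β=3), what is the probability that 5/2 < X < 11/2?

P(5/2 < X < 11/2) = ∫_{5/2}^{11/2} f(x) dx
where f(x) = \frac{27 x^{2} e^{- 3 x}}{2}
= \frac{-1229 + 293 e^{9}}{8 e^{\frac{33}{2}}}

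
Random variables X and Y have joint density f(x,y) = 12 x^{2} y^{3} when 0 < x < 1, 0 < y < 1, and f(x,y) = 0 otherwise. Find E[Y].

E[Y] = ∫_0^1 ∫_0^1 y × f(x,y) dx dy
= \frac{4}{5}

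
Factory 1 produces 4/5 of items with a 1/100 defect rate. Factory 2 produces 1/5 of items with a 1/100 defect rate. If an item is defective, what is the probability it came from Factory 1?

Using Bayes' theorem:
P(F1) = 4/5, P(D|F1) = 1/100
P(F2) = 1/5, P(D|F2) = 1/100
P(D) = P(D|F1)P(F1) + P(D|F2)P(F2)
     = \frac{1}{100}
P(F1|D) = P(D|F1)P(F1) / P(D)
= \frac{4}{5}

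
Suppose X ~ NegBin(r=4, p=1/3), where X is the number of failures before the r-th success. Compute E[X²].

Using the identity E[X²] = Var(X) + (E[X])²:
E[X] = 8
Var(X) = 24
E[X²] = 24 + (8)²
= 88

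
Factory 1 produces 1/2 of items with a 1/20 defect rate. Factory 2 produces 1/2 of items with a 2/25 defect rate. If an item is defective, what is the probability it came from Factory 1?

Using Bayes' theorem:
P(F1) = 1/2, P(D|F1) = 1/20
P(F2) = 1/2, P(D|F2) = 2/25
P(D) = P(D|F1)P(F1) + P(D|F2)P(F2)
     = \frac{13}{200}
P(F1|D) = P(D|F1)P(F1) / P(D)
= \frac{5}{13}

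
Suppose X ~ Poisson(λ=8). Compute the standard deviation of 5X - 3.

For X ~ Poisson(λ=8):
Var(X) = 8
SD(X) = √(Var(X)) = √(8) = 2 \sqrt{2}
SD(5X - 3) = |5| × SD(X) = 5 × 2 \sqrt{2} = 10 \sqrt{2}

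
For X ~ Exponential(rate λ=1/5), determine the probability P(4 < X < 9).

P(4 < X < 9) = ∫_{4}^{9} f(x) dx
where f(x) = \frac{e^{- \frac{x}{5}}}{5}
= - \frac{1 - e}{e^{\frac{9}{5}}}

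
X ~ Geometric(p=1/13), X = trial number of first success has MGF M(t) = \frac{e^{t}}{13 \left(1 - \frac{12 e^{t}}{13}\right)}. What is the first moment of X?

To find E[X], compute M^(1)(0):
M^(1)(t) = \frac{e^{t}}{13 \left(1 - \frac{12 e^{t}}{13}\right)} + \frac{12 e^{2 t}}{169 \left(1 - \frac{12 e^{t}}{13}\right)^{2}}
M^(1)(0) = 13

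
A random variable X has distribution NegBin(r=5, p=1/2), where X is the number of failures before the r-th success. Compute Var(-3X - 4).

For X ~ NegBin(r=5, p=1/2), where X is the number of failures before the r-th success:
Var(X) = 10
Var(-3X - 4) = (-3)² × Var(X) = 9 × 10 = 90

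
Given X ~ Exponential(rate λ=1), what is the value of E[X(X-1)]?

E[X(X-1)] = E[X² - X] = E[X²] - E[X]
E[X] = 1
E[X²] = Var(X) + (E[X])² = 1 + (1)² = 2
E[X(X-1)] = 2 - 1 = 1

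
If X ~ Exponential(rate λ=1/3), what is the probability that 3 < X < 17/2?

P(3 < X < 17/2) = ∫_{3}^{17/2} f(x) dx
where f(x) = \frac{e^{- \frac{x}{3}}}{3}
= - \frac{1}{e^{\frac{17}{6}}} + e^{-1}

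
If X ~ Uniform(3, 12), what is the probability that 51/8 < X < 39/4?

P(51/8 < X < 39/4) = ∫_{51/8}^{39/4} f(x) dx
where f(x) = \frac{1}{9}
= \frac{3}{8}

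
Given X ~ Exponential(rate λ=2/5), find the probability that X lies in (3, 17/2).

P(3 < X < 17/2) = ∫_{3}^{17/2} f(x) dx
where f(x) = \frac{2 e^{- \frac{2 x}{5}}}{5}
= - \frac{1 - e^{\frac{11}{5}}}{e^{\frac{17}{5}}}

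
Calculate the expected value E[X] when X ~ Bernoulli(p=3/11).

For X ~ Bernoulli(p=3/11), the expected value is:
E[X] = \frac{3}{11}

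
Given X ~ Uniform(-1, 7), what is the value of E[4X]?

For X ~ Uniform(-1, 7):
E[X] = 3
E[4X] = 4 × E[X] + 0 = 12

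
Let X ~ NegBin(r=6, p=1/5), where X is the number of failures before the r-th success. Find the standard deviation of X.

For X ~ NegBin(r=6, p=1/5), where X is the number of failures before the r-th success:
Var(X) = 120
SD(X) = √(Var(X)) = √(120) = 2 \sqrt{30}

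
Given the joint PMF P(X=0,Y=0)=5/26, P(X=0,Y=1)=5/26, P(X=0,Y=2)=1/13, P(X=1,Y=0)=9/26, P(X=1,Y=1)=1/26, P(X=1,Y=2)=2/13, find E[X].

First find marginal of X:
P(X=0) = 6/13
P(X=1) = 7/13
E[X] = 0 × 6/13 + 1 × 7/13 = 7/13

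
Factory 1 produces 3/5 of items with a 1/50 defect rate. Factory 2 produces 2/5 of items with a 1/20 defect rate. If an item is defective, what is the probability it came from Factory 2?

Using Bayes' theorem:
P(F1) = 3/5, P(D|F1) = 1/50
P(F2) = 2/5, P(D|F2) = 1/20
P(D) = P(D|F1)P(F1) + P(D|F2)P(F2)
     = \frac{4}{125}
P(F2|D) = P(D|F2)P(F2) / P(D)
= \frac{5}{8}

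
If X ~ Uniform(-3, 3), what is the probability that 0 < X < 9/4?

P(0 < X < 9/4) = ∫_{0}^{9/4} f(x) dx
where f(x) = \frac{1}{6}
= \frac{3}{8}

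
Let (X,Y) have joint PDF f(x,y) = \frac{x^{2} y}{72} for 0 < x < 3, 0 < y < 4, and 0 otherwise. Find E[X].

f_X(x) = ∫_0^4 \frac{x^{2} y}{72} dy = \frac{x^{2}}{9}
E[X] = ∫_0^3 x × (\frac{x^{2}}{9}) dx = \frac{9}{4}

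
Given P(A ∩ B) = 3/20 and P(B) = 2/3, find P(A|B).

P(A|B) = P(A ∩ B) / P(B)
= (3/20) / (2/3)
= 9/40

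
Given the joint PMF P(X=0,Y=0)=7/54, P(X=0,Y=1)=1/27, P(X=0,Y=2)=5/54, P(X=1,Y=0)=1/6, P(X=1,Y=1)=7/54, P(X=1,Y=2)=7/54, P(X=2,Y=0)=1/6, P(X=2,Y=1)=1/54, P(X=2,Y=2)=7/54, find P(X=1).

P(X=1) = P(X=1,Y=0) + P(X=1,Y=1) + P(X=1,Y=2)
= 1/6 + 7/54 + 7/54
= 23/54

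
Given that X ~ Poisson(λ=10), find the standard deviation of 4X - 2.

For X ~ Poisson(λ=10):
Var(X) = 10
SD(X) = √(Var(X)) = √(10) = \sqrt{10}
SD(4X - 2) = |4| × SD(X) = 4 × \sqrt{10} = 4 \sqrt{10}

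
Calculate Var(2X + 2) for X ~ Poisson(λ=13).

For X ~ Poisson(λ=13):
Var(X) = 13
Var(2X + 2) = (2)² × Var(X) = 4 × 13 = 52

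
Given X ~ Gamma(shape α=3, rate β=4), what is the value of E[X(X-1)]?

E[X(X-1)] = E[X² - X] = E[X²] - E[X]
E[X] = \frac{3}{4}
E[X²] = Var(X) + (E[X])² = \frac{3}{16} + (\frac{3}{4})² = \frac{3}{4}
E[X(X-1)] = \frac{3}{4} - \frac{3}{4} = 0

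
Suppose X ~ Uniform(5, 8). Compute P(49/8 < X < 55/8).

P(49/8 < X < 55/8) = ∫_{49/8}^{55/8} f(x) dx
where f(x) = \frac{1}{3}
= \frac{1}{4}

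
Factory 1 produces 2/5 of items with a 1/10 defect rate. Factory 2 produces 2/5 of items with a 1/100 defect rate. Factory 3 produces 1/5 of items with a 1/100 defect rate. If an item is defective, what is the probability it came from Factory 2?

Using Bayes' theorem:
P(F1) = 2/5, P(D|F1) = 1/10
P(F2) = 2/5, P(D|F2) = 1/100
P(F3) = 1/5, P(D|F3) = 1/100
P(D) = P(D|F1)P(F1) + P(D|F2)P(F2) + P(D|F3)P(F3)
     = \frac{23}{500}
P(F2|D) = P(D|F2)P(F2) / P(D)
= \frac{2}{23}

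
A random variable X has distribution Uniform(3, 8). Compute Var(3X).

For X ~ Uniform(3, 8):
Var(X) = \frac{25}{12}
Var(3X) = (3)² × Var(X) = 9 × \frac{25}{12} = \frac{75}{4}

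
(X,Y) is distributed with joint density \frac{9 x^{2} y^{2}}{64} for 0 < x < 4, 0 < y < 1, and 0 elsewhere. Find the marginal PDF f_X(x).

f_X(x) = ∫_0^1 f(x,y) dy
= ∫_0^1 \frac{9 x^{2} y^{2}}{64} dy
= \frac{3 x^{2}}{64} for 0 < x < 4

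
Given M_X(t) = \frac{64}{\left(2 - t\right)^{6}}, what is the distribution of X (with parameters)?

The MGF M(t) = \frac{64}{\left(2 - t\right)^{6}} is the standard form for the Gamma distribution.
Comparing with the known MGF formula identifies: Gamma(shape α=6, rate β=2)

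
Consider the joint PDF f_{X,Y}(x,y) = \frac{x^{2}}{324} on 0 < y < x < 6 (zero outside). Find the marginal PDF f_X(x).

f_X(x) = ∫_0^x \frac{x^{2}}{324} dy = \frac{x^{3}}{324}
for 0 < x < 6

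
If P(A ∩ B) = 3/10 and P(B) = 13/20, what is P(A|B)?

P(A|B) = P(A ∩ B) / P(B)
= (3/10) / (13/20)
= 6/13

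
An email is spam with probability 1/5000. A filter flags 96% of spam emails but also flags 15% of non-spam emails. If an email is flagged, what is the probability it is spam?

Let D = the rare event, + = positive/flagged.
P(D) = 1/5000
P(+|D) = 96/100 = 24/25
P(+|D') = 15/100 = 3/20
P(+) = P(+|D)P(D) + P(+|D')P(D')
     = \frac{24}{25} × \frac{1}{5000} + \frac{3}{20} × \frac{4999}{5000}
     = \frac{75081}{500000}
P(D|+) = P(+|D)P(D)/P(+) = \frac{32}{25027}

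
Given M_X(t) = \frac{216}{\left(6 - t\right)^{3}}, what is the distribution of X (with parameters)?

The MGF M(t) = \frac{216}{\left(6 - t\right)^{3}} is the standard form for the Gamma distribution.
Comparing with the known MGF formula identifies: Gamma(shape α=3, rate β=6)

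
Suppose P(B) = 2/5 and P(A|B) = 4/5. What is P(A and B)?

By definition, P(A|B) = P(A ∩ B) / P(B)
So P(A ∩ B) = P(A|B) × P(B)
= 4/5 × 2/5
= 8/25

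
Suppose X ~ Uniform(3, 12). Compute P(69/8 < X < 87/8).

P(69/8 < X < 87/8) = ∫_{69/8}^{87/8} f(x) dx
where f(x) = \frac{1}{9}
= \frac{1}{4}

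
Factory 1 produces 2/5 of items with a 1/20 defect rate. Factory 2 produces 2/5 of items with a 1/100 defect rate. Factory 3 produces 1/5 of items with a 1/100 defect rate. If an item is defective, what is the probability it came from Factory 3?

Using Bayes' theorem:
P(F1) = 2/5, P(D|F1) = 1/20
P(F2) = 2/5, P(D|F2) = 1/100
P(F3) = 1/5, P(D|F3) = 1/100
P(D) = P(D|F1)P(F1) + P(D|F2)P(F2) + P(D|F3)P(F3)
     = \frac{13}{500}
P(F3|D) = P(D|F3)P(F3) / P(D)
= \frac{1}{13}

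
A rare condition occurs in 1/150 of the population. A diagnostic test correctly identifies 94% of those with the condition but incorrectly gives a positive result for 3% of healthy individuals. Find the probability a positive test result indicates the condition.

Let D = the rare event, + = positive/flagged.
P(D) = 1/150
P(+|D) = 94/100 = 47/50
P(+|D') = 3/100
P(+) = P(+|D)P(D) + P(+|D')P(D')
     = \frac{47}{50} × \frac{1}{150} + \frac{3}{100} × \frac{149}{150}
     = \frac{541}{15000}
P(D|+) = P(+|D)P(D)/P(+) = \frac{94}{541}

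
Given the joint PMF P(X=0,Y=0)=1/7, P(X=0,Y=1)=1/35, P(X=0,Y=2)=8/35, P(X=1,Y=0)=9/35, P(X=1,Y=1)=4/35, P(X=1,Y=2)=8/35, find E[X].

First find marginal of X:
P(X=0) = 2/5
P(X=1) = 3/5
E[X] = 0 × 2/5 + 1 × 3/5 = 3/5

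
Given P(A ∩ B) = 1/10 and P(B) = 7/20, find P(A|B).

P(A|B) = P(A ∩ B) / P(B)
= (1/10) / (7/20)
= 2/7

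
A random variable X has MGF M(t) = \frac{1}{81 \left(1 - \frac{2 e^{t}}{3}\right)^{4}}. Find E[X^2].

To find E[X^2], compute M^(2)(0):
M^(1)(t) = \frac{8 e^{t}}{243 \left(1 - \frac{2 e^{t}}{3}\right)^{5}}
M^(2)(t) = \frac{8 e^{t}}{243 \left(1 - \frac{2 e^{t}}{3}\right)^{5}} + \frac{80 e^{2 t}}{729 \left(1 - \frac{2 e^{t}}{3}\right)^{6}}
M^(2)(0) = 88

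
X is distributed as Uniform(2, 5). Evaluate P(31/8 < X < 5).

P(31/8 < X < 5) = ∫_{31/8}^{5} f(x) dx
where f(x) = \frac{1}{3}
= \frac{3}{8}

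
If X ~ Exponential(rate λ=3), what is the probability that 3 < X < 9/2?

P(3 < X < 9/2) = ∫_{3}^{9/2} f(x) dx
where f(x) = 3 e^{- 3 x}
= - \frac{1}{e^{\frac{27}{2}}} + e^{-9}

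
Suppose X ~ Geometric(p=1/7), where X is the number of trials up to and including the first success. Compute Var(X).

For X ~ Geometric(p=1/7), where X is the number of trials up to and including the first success:
Var(X) = 42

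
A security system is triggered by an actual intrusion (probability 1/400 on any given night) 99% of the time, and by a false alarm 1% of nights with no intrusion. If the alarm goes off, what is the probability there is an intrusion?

Let D = the rare event, + = positive/flagged.
P(D) = 1/400
P(+|D) = 99/100
P(+|D') = 1/100
P(+) = P(+|D)P(D) + P(+|D')P(D')
     = \frac{99}{100} × \frac{1}{400} + \frac{1}{100} × \frac{399}{400}
     = \frac{249}{20000}
P(D|+) = P(+|D)P(D)/P(+) = \frac{33}{166}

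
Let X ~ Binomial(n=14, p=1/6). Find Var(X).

For X ~ Binomial(n=14, p=1/6):
Var(X) = \frac{35}{18}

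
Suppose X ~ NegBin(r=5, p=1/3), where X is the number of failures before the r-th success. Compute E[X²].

Using the identity E[X²] = Var(X) + (E[X])²:
E[X] = 10
Var(X) = 30
E[X²] = 30 + (10)²
= 130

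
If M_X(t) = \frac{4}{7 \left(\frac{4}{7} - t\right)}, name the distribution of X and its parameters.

The MGF M(t) = \frac{4}{7 \left(\frac{4}{7} - t\right)} is the standard form for the Exponential distribution.
Comparing with the known MGF formula identifies: Exponential(rate λ=4/7)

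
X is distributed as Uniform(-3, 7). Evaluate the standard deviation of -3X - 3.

For X ~ Uniform(-3, 7):
Var(X) = \frac{25}{3}
SD(X) = √(Var(X)) = √(\frac{25}{3}) = \frac{5 \sqrt{3}}{3}
SD(-3X - 3) = |-3| × SD(X) = 3 × \frac{5 \sqrt{3}}{3} = 5 \sqrt{3}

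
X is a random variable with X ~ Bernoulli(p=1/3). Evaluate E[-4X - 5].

For X ~ Bernoulli(p=1/3):
E[X] = \frac{1}{3}
E[-4X - 5] = -4 × E[X] - 5 = - \frac{19}{3}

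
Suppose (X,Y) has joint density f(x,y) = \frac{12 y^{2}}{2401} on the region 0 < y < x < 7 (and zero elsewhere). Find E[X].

f_X(x) = ∫_0^x \frac{12 y^{2}}{2401} dy = \frac{4 x^{3}}{2401}
E[X] = ∫_0^7 x × (\frac{4 x^{3}}{2401}) dx = \frac{28}{5}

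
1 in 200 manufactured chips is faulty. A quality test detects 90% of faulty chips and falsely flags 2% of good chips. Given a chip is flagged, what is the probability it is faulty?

Let D = the rare event, + = positive/flagged.
P(D) = 1/200
P(+|D) = 90/100 = 9/10
P(+|D') = 2/100 = 1/50
P(+) = P(+|D)P(D) + P(+|D')P(D')
     = \frac{9}{10} × \frac{1}{200} + \frac{1}{50} × \frac{199}{200}
     = \frac{61}{2500}
P(D|+) = P(+|D)P(D)/P(+) = \frac{45}{244}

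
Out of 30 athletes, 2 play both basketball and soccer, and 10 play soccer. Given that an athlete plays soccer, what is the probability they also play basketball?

P(A ∩ B) = 2/30 = 1/15
P(B) = 10/30 = 1/3
P(A|B) = P(A ∩ B) / P(B) = (1/15) / (1/3) = 1/5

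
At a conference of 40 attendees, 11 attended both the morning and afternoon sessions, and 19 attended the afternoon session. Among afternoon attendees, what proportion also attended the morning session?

P(A ∩ B) = 11/40
P(B) = 19/40
P(A|B) = P(A ∩ B) / P(B) = (11/40) / (19/40) = 11/19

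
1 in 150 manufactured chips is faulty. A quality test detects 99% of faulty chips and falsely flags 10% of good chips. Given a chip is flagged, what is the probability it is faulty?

Let D = the rare event, + = positive/flagged.
P(D) = 1/150
P(+|D) = 99/100
P(+|D') = 10/100 = 1/10
P(+) = P(+|D)P(D) + P(+|D')P(D')
     = \frac{99}{100} × \frac{1}{150} + \frac{1}{10} × \frac{149}{150}
     = \frac{1589}{15000}
P(D|+) = P(+|D)P(D)/P(+) = \frac{99}{1589}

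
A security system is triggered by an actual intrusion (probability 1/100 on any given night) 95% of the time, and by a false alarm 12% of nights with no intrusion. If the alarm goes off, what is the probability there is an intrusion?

Let D = the rare event, + = positive/flagged.
P(D) = 1/100
P(+|D) = 95/100 = 19/20
P(+|D') = 12/100 = 3/25
P(+) = P(+|D)P(D) + P(+|D')P(D')
     = \frac{19}{20} × \frac{1}{100} + \frac{3}{25} × \frac{99}{100}
     = \frac{1283}{10000}
P(D|+) = P(+|D)P(D)/P(+) = \frac{95}{1283}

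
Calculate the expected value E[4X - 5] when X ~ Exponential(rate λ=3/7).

For X ~ Exponential(rate λ=3/7):
E[X] = \frac{7}{3}
E[4X - 5] = 4 × E[X] - 5 = \frac{13}{3}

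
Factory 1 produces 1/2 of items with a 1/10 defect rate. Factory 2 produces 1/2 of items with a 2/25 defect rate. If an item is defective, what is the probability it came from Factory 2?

Using Bayes' theorem:
P(F1) = 1/2, P(D|F1) = 1/10
P(F2) = 1/2, P(D|F2) = 2/25
P(D) = P(D|F1)P(F1) + P(D|F2)P(F2)
     = \frac{9}{100}
P(F2|D) = P(D|F2)P(F2) / P(D)
= \frac{4}{9}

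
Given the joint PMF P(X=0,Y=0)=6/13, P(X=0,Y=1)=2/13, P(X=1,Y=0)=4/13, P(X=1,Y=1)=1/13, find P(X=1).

P(X=1) = P(X=1,Y=0) + P(X=1,Y=1)
= 4/13 + 1/13
= 5/13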